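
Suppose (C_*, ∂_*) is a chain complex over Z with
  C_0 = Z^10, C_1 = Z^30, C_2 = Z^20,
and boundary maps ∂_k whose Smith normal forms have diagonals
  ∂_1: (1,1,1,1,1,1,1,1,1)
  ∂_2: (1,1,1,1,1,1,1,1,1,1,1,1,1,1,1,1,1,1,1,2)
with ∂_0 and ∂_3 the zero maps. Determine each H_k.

H_0 ≅ Z,  H_1 ≅ Z ⊕ Z/2,  H_2 = 0.

H_0: b_0 = 10 − 0 − 9 = 1; torsion from ∂_1 factors > 1: none. So H_0 ≅ Z.
H_1: b_1 = 30 − 9 − 20 = 1; torsion from ∂_2 factors > 1: [2]. So H_1 ≅ Z ⊕ Z/2.
H_2: b_2 = 20 − 20 − 0 = 0; torsion from ∂_3 factors > 1: none. So H_2 ≅ 0.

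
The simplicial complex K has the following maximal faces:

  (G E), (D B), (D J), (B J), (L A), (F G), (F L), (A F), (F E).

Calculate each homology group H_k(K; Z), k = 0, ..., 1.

H_0 = Z^2,  H_1 = Z^3.

We work with the vertex ordering A < B < D < E < F < G < J < L. The simplices of K, each written with vertices in increasing order, are:

  0-simplices (8): A, B, D, E, F, G, J, L
  1-simplices (9): AF, AL, BD, BJ, DJ, EF, EG, FG, FL

so the chain groups are C_0 ≅ Z^8, C_1 ≅ Z^9.

The boundary map ∂_1: C_1 → C_0 is given by ∂[p,q] = [q] − [p]. For instance
  ∂DJ = J − D.
The 8×9 boundary matrix has rank 6 and Smith normal form diag(1,1,1,1,1,1).

Now H_k = ker ∂_k / im ∂_{k+1}, so:

  H_0: rank C_0 − rank ∂_1 = 8 − 6 = 2, and the invariant factors of ∂_1 are all 1, so H_0 = Z^2.
  H_1: rank ker ∂_1 − rank ∂_2 = (9 − 6) − 0 = 3, and there is no ∂_2, so H_1 = Z^3.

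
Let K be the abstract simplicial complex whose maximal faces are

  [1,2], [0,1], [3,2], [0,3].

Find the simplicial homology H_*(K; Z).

Fix the vertex order 0 < 1 < 2 < 3 and write every simplex with vertices in increasing order. Then dim K = 1 and the simplices of K are:

  0-simplices (4): [0], [1], [2], [3]
  1-simplices (4): [0,1], [0,3], [1,2], [2,3]

giving chain groups C_0 ≅ Z^4, C_1 ≅ Z^4.

Boundary ∂_1: C_1 → C_0 maps an edge to its endpoints' difference, ∂[p,q] = q − p.
The 4×4 boundary matrix has rank 3 and Smith normal form diag(1,1,1).

Now H_k = ker ∂_k / im ∂_{k+1}, so:

  H_0: rank C_0 − rank ∂_1 = 4 − 3 = 1, and the invariant factors of ∂_1 are all 1, so H_0 ≅ Z.
  H_1: rank ker ∂_1 − rank ∂_2 = (4 − 3) − 0 = 1, and there is no ∂_2, so H_1 ≅ Z.

As a check, the Euler characteristic is 4 − 4 = 0, which agrees with 1 − 1 = 0.

H_0 = Z,  H_1 = Z.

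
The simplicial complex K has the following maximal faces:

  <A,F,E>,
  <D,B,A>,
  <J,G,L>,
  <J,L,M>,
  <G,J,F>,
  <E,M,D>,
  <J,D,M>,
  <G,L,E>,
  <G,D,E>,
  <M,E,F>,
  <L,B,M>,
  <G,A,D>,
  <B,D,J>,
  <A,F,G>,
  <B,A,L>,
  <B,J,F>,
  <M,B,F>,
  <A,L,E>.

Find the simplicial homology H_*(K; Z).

Fix the vertex order A < B < D < E < F < G < J < L < M and write every simplex with vertices in increasing order. Then dim K = 2 and the simplices of K are:

  0-simplices (9): A, B, D, E, F, G, J, L, M
  1-simplices (27): AB, AD, AE, AF, AG, AL, BD, BF, BJ, BL, BM, DE, DG, DJ, DM, EF, EG, EL, EM, FG, FJ, FM, GJ, GL, JL, JM, LM
  2-simplices (18): ABD, ABL, ADG, AEF, AEL, AFG, BDJ, BFJ, BFM, BLM, DEG, DEM, DJM, EFM, EGL, FGJ, GJL, JLM

giving chain groups C_0 ≅ Z^9, C_1 ≅ Z^27, C_2 ≅ Z^18.

Boundary ∂_1: C_1 → C_0 is given by ∂[p,q] = [q] − [p]. For instance
  ∂GL = L − G.
As a 9×27 matrix over Z this has rank 8, with invariant factors (1,1,1,1,1,1,1,1).

Boundary ∂_2: C_2 → C_1 maps a triangle to the signed sum of its edges. For instance
  ∂FGJ = GJ − FJ + FG,
  ∂EGL = GL − EL + EG.
As a 27×18 matrix over Z this has rank 18, with invariant factors (1,1,1,1,1,1,1,1,1,1,1,1,1,1,1,1,1,2).

From H_k ≅ ker(∂_k) / im(∂_{k+1}) we obtain:

  H_0: rank C_0 − rank ∂_1 = 9 − 8 = 1, and the invariant factors of ∂_1 are all 1, so H_0 ≅ Z.
  H_1: rank ker ∂_1 − rank ∂_2 = (27 − 8) − 18 = 1, and ∂_2 has invariant factor 2 > 1, so H_1 ≅ Z ⊕ Z/2.
  H_2: rank ker ∂_2 − rank ∂_3 = (18 − 18) − 0 = 0, and there is no ∂_3, so H_2 ≅ 0.

As a check, the Euler characteristic is 9 − 27 + 18 = 0, which agrees with 1 − 1 + 0 = 0.

H_0 ≅ Z,  H_1 ≅ Z ⊕ Z/2,  H_2 = 0.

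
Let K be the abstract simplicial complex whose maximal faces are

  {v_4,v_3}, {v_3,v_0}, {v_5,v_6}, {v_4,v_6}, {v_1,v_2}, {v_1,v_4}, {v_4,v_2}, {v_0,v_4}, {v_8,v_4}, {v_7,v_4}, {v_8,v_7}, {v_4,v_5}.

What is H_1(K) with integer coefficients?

K has 9 vertices, 12 edges.
rank ∂_1 = 8, rank ∂_2 = 0 ⇒ b_1 = 12 − 8 − 0 = 4. So H_1 = Z^4.

H_1 = Z^4.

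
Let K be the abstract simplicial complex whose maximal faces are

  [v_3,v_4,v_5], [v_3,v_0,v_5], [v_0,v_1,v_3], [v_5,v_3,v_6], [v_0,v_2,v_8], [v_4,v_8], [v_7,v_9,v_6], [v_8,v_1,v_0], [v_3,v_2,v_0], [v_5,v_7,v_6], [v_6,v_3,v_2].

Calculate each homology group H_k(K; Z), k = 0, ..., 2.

Take the total order v_0 < v_1 < v_2 < v_3 < v_4 < v_5 < v_6 < v_7 < v_8 < v_9 on the vertex set. Then K (dimension 2) consists of the simplices:

  0-simplices (10): [v_0], [v_1], [v_2], [v_3], [v_4], [v_5], [v_6], [v_7], [v_8], [v_9]
  1-simplices (20): (20 of them)
  2-simplices (10): [v_0,v_1,v_3], [v_0,v_1,v_8], [v_0,v_2,v_3], [v_0,v_2,v_8], [v_0,v_3,v_5], [v_2,v_3,v_6], [v_3,v_4,v_5], [v_3,v_5,v_6], [v_5,v_6,v_7], [v_6,v_7,v_9]

giving chain groups C_0 ≅ Z^10, C_1 ≅ Z^20, C_2 ≅ Z^10.

The boundary map ∂_1: C_1 → C_0 is given by ∂[p,q] = [q] − [p].
As a 10×20 matrix over Z this has rank 9, with invariant factors (1,1,1,1,1,1,1,1,1).

The boundary map ∂_2: C_2 → C_1 maps a triangle to the signed sum of its edges. For instance
  ∂[v_0,v_1,v_8] = [v_1,v_8] − [v_0,v_8] + [v_0,v_1],
  ∂[v_0,v_2,v_3] = [v_2,v_3] − [v_0,v_3] + [v_0,v_2].
As a 20×10 matrix over Z this has rank 10, with invariant factors (1,1,1,1,1,1,1,1,1,1).

Computing H_k = (kernel of ∂_k) / (image of ∂_{k+1}):

  H_0: rank C_0 − rank ∂_1 = 10 − 9 = 1, and the invariant factors of ∂_1 are all 1, so H_0 ≅ Z.
  H_1: rank ker ∂_1 − rank ∂_2 = (20 − 9) − 10 = 1, and the invariant factors of ∂_2 are all 1, so H_1 ≅ Z.
  H_2: rank ker ∂_2 − rank ∂_3 = (10 − 10) − 0 = 0, and there is no ∂_3, so H_2 ≅ 0.

As a check, the Euler characteristic is 10 − 20 + 10 = 0, which agrees with 1 − 1 + 0 = 0.

H_0 ≅ Z,  H_1 ≅ Z,  H_2 = 0.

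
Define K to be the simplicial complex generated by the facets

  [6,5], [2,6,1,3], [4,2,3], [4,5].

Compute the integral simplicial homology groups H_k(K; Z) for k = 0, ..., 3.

H_0 ≅ Z,  H_1 ≅ Z,  H_2 = 0,  H_3 = 0.

We work with the vertex ordering 1 < 2 < 3 < 4 < 5 < 6. The simplices of K, each written with vertices in increasing order, are:

  0-simplices (6): [1], [2], [3], [4], [5], [6]
  1-simplices (10): [1,2], [1,3], [1,6], [2,3], [2,4], [2,6], [3,4], [3,6], [4,5], [5,6]
  2-simplices (5): [1,2,3], [1,2,6], [1,3,6], [2,3,4], [2,3,6]
  3-simplices (1): [1,2,3,6]

giving chain groups C_0 ≅ Z^6, C_1 ≅ Z^10, C_2 ≅ Z^5, C_3 ≅ Z^1.

The boundary map ∂_1: C_1 → C_0 is given by ∂[p,q] = [q] − [p].
The resulting 6×10 matrix has rank 5, and its Smith normal form has invariant factors (1,1,1,1,1).

Boundary ∂_2: C_2 → C_1 maps a triangle to the signed sum of its edges. For instance
  ∂[2,3,4] = [3,4] − [2,4] + [2,3],
  ∂[1,3,6] = [3,6] − [1,6] + [1,3].
As a 10×5 matrix over Z this has rank 4, with invariant factors (1,1,1,1).

Boundary ∂_3: C_3 → C_2 sends each 3-simplex σ to the alternating sum Σ_i (−1)^i (σ with its i-th vertex removed). For instance
  ∂[1,2,3,6] = [2,3,6] − [1,3,6] + [1,2,6] − [1,2,3].
The resulting 5×1 matrix has rank 1, and its Smith normal form has invariant factors (1).

From H_k ≅ ker(∂_k) / im(∂_{k+1}) we obtain:

  H_0: rank C_0 − rank ∂_1 = 6 − 5 = 1, and the invariant factors of ∂_1 are all 1, so H_0 = Z.
  H_1: rank ker ∂_1 − rank ∂_2 = (10 − 5) − 4 = 1, and the invariant factors of ∂_2 are all 1, so H_1 = Z.
  H_2: rank ker ∂_2 − rank ∂_3 = (5 − 4) − 1 = 0, and the invariant factors of ∂_3 are all 1, so H_2 = 0.
  H_3: rank ker ∂_3 − rank ∂_4 = (1 − 1) − 0 = 0, and there is no ∂_4, so H_3 = 0.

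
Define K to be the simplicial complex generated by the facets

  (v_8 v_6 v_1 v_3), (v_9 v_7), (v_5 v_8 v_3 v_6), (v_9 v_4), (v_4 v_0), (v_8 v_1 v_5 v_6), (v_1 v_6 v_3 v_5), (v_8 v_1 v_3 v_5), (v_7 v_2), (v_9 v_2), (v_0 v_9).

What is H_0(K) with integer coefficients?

H_0 = Z^2.

Take the total order v_0 < v_1 < v_2 < v_3 < v_4 < v_5 < v_6 < v_7 < v_8 < v_9 on the vertex set. Then K (dimension 3) consists of the simplices:

  0-simplices (10): [v_0], [v_1], [v_2], [v_3], [v_4], [v_5], [v_6], [v_7], [v_8], [v_9]
  1-simplices (16): (16 of them)
  2-simplices (10): [v_1,v_3,v_5], [v_1,v_3,v_6], [v_1,v_3,v_8], [v_1,v_5,v_6], [v_1,v_5,v_8], [v_1,v_6,v_8], [v_3,v_5,v_6], [v_3,v_5,v_8], [v_3,v_6,v_8], [v_5,v_6,v_8]
  3-simplices (5): [v_1,v_3,v_5,v_6], [v_1,v_3,v_5,v_8], [v_1,v_3,v_6,v_8], [v_1,v_5,v_6,v_8], [v_3,v_5,v_6,v_8]

so the chain groups are C_0 ≅ Z^10, C_1 ≅ Z^16, C_2 ≅ Z^10, C_3 ≅ Z^5.

The boundary map ∂_1: C_1 → C_0 maps an edge to its endpoints' difference, ∂[p,q] = q − p. For instance
  ∂[v_4,v_9] = [v_9] − [v_4].
The resulting 10×16 matrix has rank 8, and its Smith normal form has invariant factors (1,1,1,1,1,1,1,1).

Boundary ∂_2: C_2 → C_1 acts by ∂[p,q,r] = [q,r] − [p,r] + [p,q]. For instance
  ∂[v_1,v_3,v_8] = [v_3,v_8] − [v_1,v_8] + [v_1,v_3],
  ∂[v_1,v_6,v_8] = [v_6,v_8] − [v_1,v_8] + [v_1,v_6].
The resulting 16×10 matrix has rank 6, and its Smith normal form has invariant factors (1,1,1,1,1,1).

Boundary ∂_3: C_3 → C_2 sends each 3-simplex σ to the alternating sum Σ_i (−1)^i (σ with its i-th vertex removed). For instance
  ∂[v_3,v_5,v_6,v_8] = [v_5,v_6,v_8] − [v_3,v_6,v_8] + [v_3,v_5,v_8] − [v_3,v_5,v_6],
  ∂[v_1,v_3,v_6,v_8] = [v_3,v_6,v_8] − [v_1,v_6,v_8] + [v_1,v_3,v_8] − [v_1,v_3,v_6].
The resulting 10×5 matrix has rank 4, and its Smith normal form has invariant factors (1,1,1,1).

Reading off H_k = ker ∂_k / im ∂_{k+1}:

  H_0: rank C_0 − rank ∂_1 = 10 − 8 = 2, and the invariant factors of ∂_1 are all 1, so H_0 = Z^2.

(K is a triangulation of the disjoint union of a wedge of 2 circles and the 3-sphere S^3.)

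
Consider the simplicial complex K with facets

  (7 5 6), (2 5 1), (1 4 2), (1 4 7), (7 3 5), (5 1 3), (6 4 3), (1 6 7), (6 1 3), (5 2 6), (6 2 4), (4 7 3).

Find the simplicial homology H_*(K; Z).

Order the vertices as 1 < 2 < 3 < 4 < 5 < 6 < 7. Listing each simplex with vertices in this order, K has dimension 2 with simplices:

  0-simplices (7): [1], [2], [3], [4], [5], [6], [7]
  1-simplices (18): [1,2], [1,3], [1,4], [1,5], [1,6], [1,7], [2,4], [2,5], [2,6], [3,4], [3,5], [3,6], [3,7], [4,6], [4,7], [5,6], [5,7], [6,7]
  2-simplices (12): [1,2,4], [1,2,5], [1,3,5], [1,3,6], [1,4,7], [1,6,7], [2,4,6], [2,5,6], [3,4,6], [3,4,7], [3,5,7], [5,6,7]

giving chain groups C_0 ≅ Z^7, C_1 ≅ Z^18, C_2 ≅ Z^12.

The boundary map ∂_1: C_1 → C_0 is given by ∂[p,q] = [q] − [p].
The resulting 7×18 matrix has rank 6, and its Smith normal form has invariant factors (1,1,1,1,1,1).

The boundary map ∂_2: C_2 → C_1 sends each 2-simplex [p,q,r] to [q,r] − [p,r] + [p,q]. For instance
  ∂[1,2,5] = [2,5] − [1,5] + [1,2],
  ∂[3,4,6] = [4,6] − [3,6] + [3,4].
The resulting 18×12 matrix has rank 12, and its Smith normal form has invariant factors (1,1,1,1,1,1,1,1,1,1,1,2).

Reading off H_k = ker ∂_k / im ∂_{k+1}:

  H_0: rank C_0 − rank ∂_1 = 7 − 6 = 1, and the invariant factors of ∂_1 are all 1, so H_0 ≅ Z.
  H_1: rank ker ∂_1 − rank ∂_2 = (18 − 6) − 12 = 0, and ∂_2 has invariant factor 2 > 1, so H_1 ≅ Z/2.
  H_2: rank ker ∂_2 − rank ∂_3 = (12 − 12) − 0 = 0, and there is no ∂_3, so H_2 ≅ 0.

H_0 ≅ Z,  H_1 ≅ Z/2,  H_2 = 0.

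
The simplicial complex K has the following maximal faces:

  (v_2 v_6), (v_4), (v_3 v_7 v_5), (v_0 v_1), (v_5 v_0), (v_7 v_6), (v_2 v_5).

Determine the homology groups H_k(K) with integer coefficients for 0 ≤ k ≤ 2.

H_0 = Z^2,  H_1 = Z,  H_2 = 0.

Fix the vertex order v_0 < v_1 < v_2 < v_3 < v_4 < v_5 < v_6 < v_7 and write every simplex with vertices in increasing order. Then dim K = 2 and the simplices of K are:

  0-simplices (8): [v_0], [v_1], [v_2], [v_3], [v_4], [v_5], [v_6], [v_7]
  1-simplices (8): [v_0,v_1], [v_0,v_5], [v_2,v_5], [v_2,v_6], [v_3,v_5], [v_3,v_7], [v_5,v_7], [v_6,v_7]
  2-simplices (1): [v_3,v_5,v_7]

so the chain groups are C_0 ≅ Z^8, C_1 ≅ Z^8, C_2 ≅ Z^1.

∂_1: C_1 → C_0 is given by ∂[p,q] = [q] − [p]. For instance
  ∂[v_5,v_7] = [v_7] − [v_5].
The resulting 8×8 matrix has rank 6, and its Smith normal form has invariant factors (1,1,1,1,1,1).

Boundary ∂_2: C_2 → C_1 acts by ∂[p,q,r] = [q,r] − [p,r] + [p,q]. For instance
  ∂[v_3,v_5,v_7] = [v_5,v_7] − [v_3,v_7] + [v_3,v_5].
As a 8×1 matrix over Z this has rank 1, with invariant factors (1).

Now H_k = ker ∂_k / im ∂_{k+1}, so:

  H_0: rank C_0 − rank ∂_1 = 8 − 6 = 2, and the invariant factors of ∂_1 are all 1, so H_0 = Z^2.
  H_1: rank ker ∂_1 − rank ∂_2 = (8 − 6) − 1 = 1, and the invariant factors of ∂_2 are all 1, so H_1 = Z.
  H_2: rank ker ∂_2 − rank ∂_3 = (1 − 1) − 0 = 0, and there is no ∂_3, so H_2 = 0.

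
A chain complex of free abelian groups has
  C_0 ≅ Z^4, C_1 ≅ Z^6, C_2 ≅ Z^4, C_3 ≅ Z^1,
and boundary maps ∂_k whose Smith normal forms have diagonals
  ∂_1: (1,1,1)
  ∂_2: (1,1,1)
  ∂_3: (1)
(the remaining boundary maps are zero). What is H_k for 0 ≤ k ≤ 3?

H_0 = Z,  H_1 = 0,  H_2 = 0,  H_3 = 0.

H_0: b_0 = 4 − 0 − 3 = 1; torsion from ∂_1 factors > 1: none. So H_0 = Z.
H_1: b_1 = 6 − 3 − 3 = 0; torsion from ∂_2 factors > 1: none. So H_1 = 0.
H_2: b_2 = 4 − 3 − 1 = 0; torsion from ∂_3 factors > 1: none. So H_2 = 0.
H_3: b_3 = 1 − 1 − 0 = 0; torsion from ∂_4 factors > 1: none. So H_3 = 0.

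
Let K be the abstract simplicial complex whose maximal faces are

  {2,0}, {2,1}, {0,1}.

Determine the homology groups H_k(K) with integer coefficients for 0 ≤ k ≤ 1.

H_0 = Z,  H_1 = Z.

Order the vertices as 0 < 1 < 2. Listing each simplex with vertices in this order, K has dimension 1 with simplices:

  0-simplices (3): [0], [1], [2]
  1-simplices (3): [0,1], [0,2], [1,2]

Hence C_0 ≅ Z^3, C_1 ≅ Z^3.

Boundary ∂_1: C_1 → C_0 is given by ∂[p,q] = [q] − [p]. For instance
  ∂[0,2] = [2] − [0].
The resulting 3×3 matrix has rank 2, and its Smith normal form has invariant factors (1,1).

From H_k ≅ ker(∂_k) / im(∂_{k+1}) we obtain:

  H_0: rank C_0 − rank ∂_1 = 3 − 2 = 1, and the invariant factors of ∂_1 are all 1, so H_0 = Z.
  H_1: rank ker ∂_1 − rank ∂_2 = (3 − 2) − 0 = 1, and there is no ∂_2, so H_1 = Z.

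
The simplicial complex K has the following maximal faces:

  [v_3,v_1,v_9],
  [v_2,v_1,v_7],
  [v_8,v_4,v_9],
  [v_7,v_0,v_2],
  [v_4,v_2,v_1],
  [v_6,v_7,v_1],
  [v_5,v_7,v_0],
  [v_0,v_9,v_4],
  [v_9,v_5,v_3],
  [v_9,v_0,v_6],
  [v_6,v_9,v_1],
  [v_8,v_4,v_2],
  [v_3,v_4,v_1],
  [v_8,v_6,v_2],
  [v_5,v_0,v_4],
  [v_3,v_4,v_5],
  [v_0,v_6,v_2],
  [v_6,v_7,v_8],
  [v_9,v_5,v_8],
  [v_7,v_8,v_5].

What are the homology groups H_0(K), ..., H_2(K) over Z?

K has 10 vertices, 30 edges, 20 triangles.
rank ∂_0 = 0, rank ∂_1 = 9 ⇒ b_0 = 10 − 0 − 9 = 1; all invariant factors of ∂_1 are 1 so no torsion. So H_0 ≅ Z.
rank ∂_1 = 9, rank ∂_2 = 20 ⇒ b_1 = 30 − 9 − 20 = 1; ∂_2 has invariant factor(s) [2] giving torsion. So H_1 ≅ Z ⊕ Z/2Z.
rank ∂_2 = 20, rank ∂_3 = 0 ⇒ b_2 = 20 − 20 − 0 = 0. So H_2 ≅ 0.

H_0 = Z,  H_1 = Z ⊕ Z/2Z,  H_2 = 0.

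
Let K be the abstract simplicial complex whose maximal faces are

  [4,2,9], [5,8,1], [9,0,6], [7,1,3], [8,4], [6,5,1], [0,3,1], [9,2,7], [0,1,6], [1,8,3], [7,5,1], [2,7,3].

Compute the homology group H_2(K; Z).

We work with the vertex ordering 0 < 1 < 2 < 3 < 4 < 5 < 6 < 7 < 8 < 9. The simplices of K, each written with vertices in increasing order, are:

  0-simplices (10): [0], [1], [2], [3], [4], [5], [6], [7], [8], [9]
  1-simplices (22): [0,1], [0,3], [0,6], [0,9], [1,3], [1,5], [1,6], [1,7], [1,8], [2,3], [2,4], [2,7], [2,9], [3,7], [3,8], [4,8], [4,9], [5,6], [5,7], [5,8], [6,9], [7,9]
  2-simplices (11): [0,1,3], [0,1,6], [0,6,9], [1,3,7], [1,3,8], [1,5,6], [1,5,7], [1,5,8], [2,3,7], [2,4,9], [2,7,9]

so the chain groups are C_0 ≅ Z^10, C_1 ≅ Z^22, C_2 ≅ Z^11.

The boundary map ∂_1: C_1 → C_0 sends each edge [p,q] (with p < q) to q − p. For instance
  ∂[2,7] = [7] − [2].
As a 10×22 matrix over Z this has rank 9, with invariant factors (1,1,1,1,1,1,1,1,1).

Boundary ∂_2: C_2 → C_1 sends each 2-simplex [p,q,r] to [q,r] − [p,r] + [p,q]. For instance
  ∂[1,5,7] = [5,7] − [1,7] + [1,5],
  ∂[2,4,9] = [4,9] − [2,9] + [2,4].
The 22×11 boundary matrix has rank 11 and Smith normal form diag(1,1,1,1,1,1,1,1,1,1,1).

From H_k ≅ ker(∂_k) / im(∂_{k+1}) we obtain:

  H_2: rank ker ∂_2 − rank ∂_3 = (11 − 11) − 0 = 0, and there is no ∂_3, so H_2 = 0.

H_2 = 0.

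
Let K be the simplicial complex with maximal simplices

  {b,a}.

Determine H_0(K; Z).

Order the vertices as a < b. Listing each simplex with vertices in this order, K has dimension 1 with simplices:

  0-simplices (2): a, b
  1-simplices (1): ab

giving chain groups C_0 ≅ Z^2, C_1 ≅ Z^1.

The boundary map ∂_1: C_1 → C_0 is given by ∂[p,q] = [q] − [p].
The 2×1 boundary matrix has rank 1 and Smith normal form diag(1).

Reading off H_k = ker ∂_k / im ∂_{k+1}:

  H_0: rank C_0 − rank ∂_1 = 2 − 1 = 1, and the invariant factors of ∂_1 are all 1, so H_0 ≅ Z.

(K is a triangulation of the 1-simplex.)

H_0 ≅ Z.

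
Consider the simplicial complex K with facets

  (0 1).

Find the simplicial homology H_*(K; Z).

H_0 = Z,  H_1 = 0.

Take the total order 0 < 1 on the vertex set. Then K (dimension 1) consists of the simplices:

  0-simplices (2): [0], [1]
  1-simplices (1): [0,1]

Hence C_0 ≅ Z^2, C_1 ≅ Z^1.

The boundary map ∂_1: C_1 → C_0 is given by ∂[p,q] = [q] − [p].
As a 2×1 matrix over Z this has rank 1, with invariant factors (1).

From H_k ≅ ker(∂_k) / im(∂_{k+1}) we obtain:

  H_0: rank C_0 − rank ∂_1 = 2 − 1 = 1, and the invariant factors of ∂_1 are all 1, so H_0 = Z.
  H_1: rank ker ∂_1 − rank ∂_2 = (1 − 1) − 0 = 0, and there is no ∂_2, so H_1 = 0.

As a check, the Euler characteristic is 2 − 1 = 1, which agrees with 1 − 0 = 1.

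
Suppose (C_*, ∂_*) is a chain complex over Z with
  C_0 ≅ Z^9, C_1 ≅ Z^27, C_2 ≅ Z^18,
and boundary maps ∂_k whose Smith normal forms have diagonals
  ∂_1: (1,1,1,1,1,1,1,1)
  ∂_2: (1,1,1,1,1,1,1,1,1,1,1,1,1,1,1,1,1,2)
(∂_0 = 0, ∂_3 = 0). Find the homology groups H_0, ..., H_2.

H_0: b_0 = 9 − 0 − 8 = 1; torsion from ∂_1 factors > 1: none. So H_0 = Z.
H_1: b_1 = 27 − 8 − 18 = 1; torsion from ∂_2 factors > 1: [2]. So H_1 = Z ⊕ Z_2.
H_2: b_2 = 18 − 18 − 0 = 0; torsion from ∂_3 factors > 1: none. So H_2 = 0.

H_0 = Z,  H_1 = Z ⊕ Z_2,  H_2 = 0.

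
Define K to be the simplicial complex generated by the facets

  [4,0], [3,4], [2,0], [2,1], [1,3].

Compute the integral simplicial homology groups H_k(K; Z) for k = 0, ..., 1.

H_0 = Z,  H_1 = Z.

Take the total order 0 < 1 < 2 < 3 < 4 on the vertex set. Then K (dimension 1) consists of the simplices:

  0-simplices (5): [0], [1], [2], [3], [4]
  1-simplices (5): [0,2], [0,4], [1,2], [1,3], [3,4]

so the chain groups are C_0 ≅ Z^5, C_1 ≅ Z^5.

The boundary map ∂_1: C_1 → C_0 sends each edge [p,q] (with p < q) to q − p.
This gives a 5×5 integer matrix of rank 4; reducing to Smith normal form yields diagonal entries (1,1,1,1).

Now H_k = ker ∂_k / im ∂_{k+1}, so:

  H_0: rank C_0 − rank ∂_1 = 5 − 4 = 1, and the invariant factors of ∂_1 are all 1, so H_0 ≅ Z.
  H_1: rank ker ∂_1 − rank ∂_2 = (5 − 4) − 0 = 1, and there is no ∂_2, so H_1 ≅ Z.

(K is a triangulation of the circle S^1.)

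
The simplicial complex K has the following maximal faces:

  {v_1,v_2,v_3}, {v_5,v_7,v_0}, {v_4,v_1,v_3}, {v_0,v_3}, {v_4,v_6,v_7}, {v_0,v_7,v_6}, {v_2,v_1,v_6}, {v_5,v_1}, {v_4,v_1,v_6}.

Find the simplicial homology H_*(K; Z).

H_0 = Z,  H_1 = Z^2,  H_2 = 0.

Take the total order v_0 < v_1 < v_2 < v_3 < v_4 < v_5 < v_6 < v_7 on the vertex set. Then K (dimension 2) consists of the simplices:

  0-simplices (8): [v_0], [v_1], [v_2], [v_3], [v_4], [v_5], [v_6], [v_7]
  1-simplices (16): (16 of them)
  2-simplices (7): [v_0,v_5,v_7], [v_0,v_6,v_7], [v_1,v_2,v_3], [v_1,v_2,v_6], [v_1,v_3,v_4], [v_1,v_4,v_6], [v_4,v_6,v_7]

Hence C_0 ≅ Z^8, C_1 ≅ Z^16, C_2 ≅ Z^7.

The boundary map ∂_1: C_1 → C_0 is given by ∂[p,q] = [q] − [p].
The resulting 8×16 matrix has rank 7, and its Smith normal form has invariant factors (1,1,1,1,1,1,1).

Boundary ∂_2: C_2 → C_1 maps a triangle to the signed sum of its edges. For instance
  ∂[v_1,v_4,v_6] = [v_4,v_6] − [v_1,v_6] + [v_1,v_4],
  ∂[v_1,v_3,v_4] = [v_3,v_4] − [v_1,v_4] + [v_1,v_3].
The resulting 16×7 matrix has rank 7, and its Smith normal form has invariant factors (1,1,1,1,1,1,1).

From H_k ≅ ker(∂_k) / im(∂_{k+1}) we obtain:

  H_0: rank C_0 − rank ∂_1 = 8 − 7 = 1, and the invariant factors of ∂_1 are all 1, so H_0 = Z.
  H_1: rank ker ∂_1 − rank ∂_2 = (16 − 7) − 7 = 2, and the invariant factors of ∂_2 are all 1, so H_1 = Z^2.
  H_2: rank ker ∂_2 − rank ∂_3 = (7 − 7) − 0 = 0, and there is no ∂_3, so H_2 = 0.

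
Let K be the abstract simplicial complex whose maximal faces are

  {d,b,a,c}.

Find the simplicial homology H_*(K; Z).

Take the total order a < b < c < d on the vertex set. Then K (dimension 3) consists of the simplices:

  0-simplices (4): a, b, c, d
  1-simplices (6): ab, ac, ad, bc, bd, cd
  2-simplices (4): abc, abd, acd, bcd
  3-simplices (1): abcd

Hence C_0 ≅ Z^4, C_1 ≅ Z^6, C_2 ≅ Z^4, C_3 ≅ Z^1.

The boundary map ∂_1: C_1 → C_0 is given by ∂[p,q] = [q] − [p].
The 4×6 boundary matrix has rank 3 and Smith normal form diag(1,1,1).

∂_2: C_2 → C_1 maps a triangle to the signed sum of its edges. For instance
  ∂bcd = cd − bd + bc,
  ∂abc = bc − ac + ab.
The 6×4 boundary matrix has rank 3 and Smith normal form diag(1,1,1).

The boundary map ∂_3: C_3 → C_2 sends each 3-simplex σ to the alternating sum Σ_i (−1)^i (σ with its i-th vertex removed). For instance
  ∂abcd = bcd − acd + abd − abc.
The resulting 4×1 matrix has rank 1, and its Smith normal form has invariant factors (1).

Reading off H_k = ker ∂_k / im ∂_{k+1}:

  H_0: rank C_0 − rank ∂_1 = 4 − 3 = 1, and the invariant factors of ∂_1 are all 1, so H_0 ≅ Z.
  H_1: rank ker ∂_1 − rank ∂_2 = (6 − 3) − 3 = 0, and the invariant factors of ∂_2 are all 1, so H_1 ≅ 0.
  H_2: rank ker ∂_2 − rank ∂_3 = (4 − 3) − 1 = 0, and the invariant factors of ∂_3 are all 1, so H_2 ≅ 0.
  H_3: rank ker ∂_3 − rank ∂_4 = (1 − 1) − 0 = 0, and there is no ∂_4, so H_3 ≅ 0.

H_0 ≅ Z,  H_1 = 0,  H_2 = 0,  H_3 = 0.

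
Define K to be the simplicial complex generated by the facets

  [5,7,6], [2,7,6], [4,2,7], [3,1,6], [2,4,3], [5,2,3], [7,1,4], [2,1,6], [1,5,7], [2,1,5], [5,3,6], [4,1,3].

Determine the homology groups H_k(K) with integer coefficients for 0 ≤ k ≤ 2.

H_0 ≅ Z,  H_1 ≅ Z/2,  H_2 = 0.

Order the vertices as 1 < 2 < 3 < 4 < 5 < 6 < 7. Listing each simplex with vertices in this order, K has dimension 2 with simplices:

  0-simplices (7): [1], [2], [3], [4], [5], [6], [7]
  1-simplices (18): [1,2], [1,3], [1,4], [1,5], [1,6], [1,7], [2,3], [2,4], [2,5], [2,6], [2,7], [3,4], [3,5], [3,6], [4,7], [5,6], [5,7], [6,7]
  2-simplices (12): [1,2,5], [1,2,6], [1,3,4], [1,3,6], [1,4,7], [1,5,7], [2,3,4], [2,3,5], [2,4,7], [2,6,7], [3,5,6], [5,6,7]

giving chain groups C_0 ≅ Z^7, C_1 ≅ Z^18, C_2 ≅ Z^12.

The boundary map ∂_1: C_1 → C_0 is given by ∂[p,q] = [q] − [p]. For instance
  ∂[1,3] = [3] − [1].
The resulting 7×18 matrix has rank 6, and its Smith normal form has invariant factors (1,1,1,1,1,1).

Boundary ∂_2: C_2 → C_1 acts by ∂[p,q,r] = [q,r] − [p,r] + [p,q]. For instance
  ∂[1,2,6] = [2,6] − [1,6] + [1,2],
  ∂[5,6,7] = [6,7] − [5,7] + [5,6].
The 18×12 boundary matrix has rank 12 and Smith normal form diag(1,1,1,1,1,1,1,1,1,1,1,2).

Now H_k = ker ∂_k / im ∂_{k+1}, so:

  H_0: rank C_0 − rank ∂_1 = 7 − 6 = 1, and the invariant factors of ∂_1 are all 1, so H_0 = Z.
  H_1: rank ker ∂_1 − rank ∂_2 = (18 − 6) − 12 = 0, and ∂_2 has invariant factor 2 > 1, so H_1 = Z/2.
  H_2: rank ker ∂_2 − rank ∂_3 = (12 − 12) − 0 = 0, and there is no ∂_3, so H_2 = 0.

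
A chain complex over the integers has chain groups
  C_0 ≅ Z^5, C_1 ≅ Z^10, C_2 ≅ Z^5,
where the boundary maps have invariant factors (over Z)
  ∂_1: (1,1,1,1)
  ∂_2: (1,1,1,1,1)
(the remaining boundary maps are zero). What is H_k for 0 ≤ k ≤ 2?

H_0 = Z,  H_1 = Z,  H_2 = 0.

H_0: b_0 = 5 − 0 − 4 = 1; torsion from ∂_1 factors > 1: none. So H_0 = Z.
H_1: b_1 = 10 − 4 − 5 = 1; torsion from ∂_2 factors > 1: none. So H_1 = Z.
H_2: b_2 = 5 − 5 − 0 = 0; torsion from ∂_3 factors > 1: none. So H_2 = 0.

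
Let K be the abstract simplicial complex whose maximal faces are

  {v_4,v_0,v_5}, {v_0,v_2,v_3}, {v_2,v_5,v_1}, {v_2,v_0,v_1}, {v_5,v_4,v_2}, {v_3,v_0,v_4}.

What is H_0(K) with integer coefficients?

Order the vertices as v_0 < v_1 < v_2 < v_3 < v_4 < v_5. Listing each simplex with vertices in this order, K has dimension 2 with simplices:

  0-simplices (6): [v_0], [v_1], [v_2], [v_3], [v_4], [v_5]
  1-simplices (12): [v_0,v_1], [v_0,v_2], [v_0,v_3], [v_0,v_4], [v_0,v_5], [v_1,v_2], [v_1,v_5], [v_2,v_3], [v_2,v_4], [v_2,v_5], [v_3,v_4], [v_4,v_5]
  2-simplices (6): [v_0,v_1,v_2], [v_0,v_2,v_3], [v_0,v_3,v_4], [v_0,v_4,v_5], [v_1,v_2,v_5], [v_2,v_4,v_5]

so the chain groups are C_0 ≅ Z^6, C_1 ≅ Z^12, C_2 ≅ Z^6.

∂_1: C_1 → C_0 is given by ∂[p,q] = [q] − [p].
The resulting 6×12 matrix has rank 5, and its Smith normal form has invariant factors (1,1,1,1,1).

Boundary ∂_2: C_2 → C_1 sends each 2-simplex [p,q,r] to [q,r] − [p,r] + [p,q]. For instance
  ∂[v_0,v_2,v_3] = [v_2,v_3] − [v_0,v_3] + [v_0,v_2],
  ∂[v_0,v_3,v_4] = [v_3,v_4] − [v_0,v_4] + [v_0,v_3].
This gives a 12×6 integer matrix of rank 6; reducing to Smith normal form yields diagonal entries (1,1,1,1,1,1).

Computing H_k = (kernel of ∂_k) / (image of ∂_{k+1}):

  H_0: rank C_0 − rank ∂_1 = 6 − 5 = 1, and the invariant factors of ∂_1 are all 1, so H_0 ≅ Z.

(K is a triangulation of the cylinder S^1 x I.)

H_0 = Z.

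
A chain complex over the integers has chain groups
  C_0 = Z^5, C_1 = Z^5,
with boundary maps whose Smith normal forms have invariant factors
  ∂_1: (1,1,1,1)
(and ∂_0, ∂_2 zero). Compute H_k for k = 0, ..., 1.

H_0: b_0 = 5 − 0 − 4 = 1; torsion from ∂_1 factors > 1: none. So H_0 = Z.
H_1: b_1 = 5 − 4 − 0 = 1; torsion from ∂_2 factors > 1: none. So H_1 = Z.

H_0 = Z,  H_1 = Z.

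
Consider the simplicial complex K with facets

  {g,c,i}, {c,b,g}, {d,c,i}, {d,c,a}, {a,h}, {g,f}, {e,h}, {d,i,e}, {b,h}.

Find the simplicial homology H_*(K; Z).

H_0 = Z,  H_1 = Z^2,  H_2 = 0.

K has 9 vertices, 15 edges, 5 triangles.
rank ∂_0 = 0, rank ∂_1 = 8 ⇒ b_0 = 9 − 0 − 8 = 1; all invariant factors of ∂_1 are 1 so no torsion. So H_0 ≅ Z.
rank ∂_1 = 8, rank ∂_2 = 5 ⇒ b_1 = 15 − 8 − 5 = 2; all invariant factors of ∂_2 are 1 so no torsion. So H_1 ≅ Z^2.
rank ∂_2 = 5, rank ∂_3 = 0 ⇒ b_2 = 5 − 5 − 0 = 0. So H_2 ≅ 0.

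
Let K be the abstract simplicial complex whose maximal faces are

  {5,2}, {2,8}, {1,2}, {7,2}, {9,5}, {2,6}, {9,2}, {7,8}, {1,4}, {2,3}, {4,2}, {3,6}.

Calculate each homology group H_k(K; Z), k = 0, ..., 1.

Fix the vertex order 1 < 2 < 3 < 4 < 5 < 6 < 7 < 8 < 9 and write every simplex with vertices in increasing order. Then dim K = 1 and the simplices of K are:

  0-simplices (9): [1], [2], [3], [4], [5], [6], [7], [8], [9]
  1-simplices (12): [1,2], [1,4], [2,3], [2,4], [2,5], [2,6], [2,7], [2,8], [2,9], [3,6], [5,9], [7,8]

so the chain groups are C_0 ≅ Z^9, C_1 ≅ Z^12.

The boundary map ∂_1: C_1 → C_0 is given by ∂[p,q] = [q] − [p].
The 9×12 boundary matrix has rank 8 and Smith normal form diag(1,1,1,1,1,1,1,1).

Now H_k = ker ∂_k / im ∂_{k+1}, so:

  H_0: rank C_0 − rank ∂_1 = 9 − 8 = 1, and the invariant factors of ∂_1 are all 1, so H_0 = Z.
  H_1: rank ker ∂_1 − rank ∂_2 = (12 − 8) − 0 = 4, and there is no ∂_2, so H_1 = Z^4.

(K is a triangulation of a wedge of 4 circles.)

H_0 ≅ Z,  H_1 ≅ Z^4.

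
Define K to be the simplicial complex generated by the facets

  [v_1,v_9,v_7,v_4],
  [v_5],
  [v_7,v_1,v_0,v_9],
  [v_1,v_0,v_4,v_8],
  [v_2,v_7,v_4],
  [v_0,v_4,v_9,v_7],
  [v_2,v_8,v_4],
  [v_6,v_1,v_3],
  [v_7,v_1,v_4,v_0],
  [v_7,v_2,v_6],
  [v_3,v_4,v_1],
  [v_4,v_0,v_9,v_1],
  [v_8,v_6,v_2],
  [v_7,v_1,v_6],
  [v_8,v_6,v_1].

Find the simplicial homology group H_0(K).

Order the vertices as v_0 < v_1 < v_2 < v_3 < v_4 < v_5 < v_6 < v_7 < v_8 < v_9. Listing each simplex with vertices in this order, K has dimension 3 with simplices:

  0-simplices (10): [v_0], [v_1], [v_2], [v_3], [v_4], [v_5], [v_6], [v_7], [v_8], [v_9]
  1-simplices (23): (23 of them)
  2-simplices (21): (21 of them)
  3-simplices (6): [v_0,v_1,v_4,v_7], [v_0,v_1,v_4,v_8], [v_0,v_1,v_4,v_9], [v_0,v_1,v_7,v_9], [v_0,v_4,v_7,v_9], [v_1,v_4,v_7,v_9]

so the chain groups are C_0 ≅ Z^10, C_1 ≅ Z^23, C_2 ≅ Z^21, C_3 ≅ Z^6.

∂_1: C_1 → C_0 sends each edge [p,q] (with p < q) to q − p.
The 10×23 boundary matrix has rank 8 and Smith normal form diag(1,1,1,1,1,1,1,1).

Boundary ∂_2: C_2 → C_1 acts by ∂[p,q,r] = [q,r] − [p,r] + [p,q]. For instance
  ∂[v_1,v_3,v_4] = [v_3,v_4] − [v_1,v_4] + [v_1,v_3],
  ∂[v_0,v_1,v_4] = [v_1,v_4] − [v_0,v_4] + [v_0,v_1].
The 23×21 boundary matrix has rank 15 and Smith normal form diag(1,1,1,1,1,1,1,1,1,1,1,1,1,1,1).

The boundary map ∂_3: C_3 → C_2 sends each 3-simplex σ to the alternating sum Σ_i (−1)^i (σ with its i-th vertex removed). For instance
  ∂[v_0,v_1,v_4,v_9] = [v_1,v_4,v_9] − [v_0,v_4,v_9] + [v_0,v_1,v_9] − [v_0,v_1,v_4],
  ∂[v_0,v_1,v_7,v_9] = [v_1,v_7,v_9] − [v_0,v_7,v_9] + [v_0,v_1,v_9] − [v_0,v_1,v_7].
The 21×6 boundary matrix has rank 5 and Smith normal form diag(1,1,1,1,1).

Now H_k = ker ∂_k / im ∂_{k+1}, so:

  H_0: rank C_0 − rank ∂_1 = 10 − 8 = 2, and the invariant factors of ∂_1 are all 1, so H_0 ≅ Z^2.

H_0 = Z^2.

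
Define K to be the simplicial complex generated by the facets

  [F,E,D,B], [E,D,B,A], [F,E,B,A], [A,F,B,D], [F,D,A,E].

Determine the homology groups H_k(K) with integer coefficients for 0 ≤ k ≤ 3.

H_0 = Z,  H_1 = 0,  H_2 = 0,  H_3 = Z.

Order the vertices as A < B < D < E < F. Listing each simplex with vertices in this order, K has dimension 3 with simplices:

  0-simplices (5): A, B, D, E, F
  1-simplices (10): AB, AD, AE, AF, BD, BE, BF, DE, DF, EF
  2-simplices (10): ABD, ABE, ABF, ADE, ADF, AEF, BDE, BDF, BEF, DEF
  3-simplices (5): ABDE, ABDF, ABEF, ADEF, BDEF

giving chain groups C_0 ≅ Z^5, C_1 ≅ Z^10, C_2 ≅ Z^10, C_3 ≅ Z^5.

The boundary map ∂_1: C_1 → C_0 maps an edge to its endpoints' difference, ∂[p,q] = q − p. For instance
  ∂BE = E − B.
The resulting 5×10 matrix has rank 4, and its Smith normal form has invariant factors (1,1,1,1).

∂_2: C_2 → C_1 maps a triangle to the signed sum of its edges. For instance
  ∂ABF = BF − AF + AB,
  ∂BEF = EF − BF + BE.
As a 10×10 matrix over Z this has rank 6, with invariant factors (1,1,1,1,1,1).

∂_3: C_3 → C_2 sends each 3-simplex σ to the alternating sum Σ_i (−1)^i (σ with its i-th vertex removed). For instance
  ∂ADEF = DEF − AEF + ADF − ADE,
  ∂ABEF = BEF − AEF + ABF − ABE.
The 10×5 boundary matrix has rank 4 and Smith normal form diag(1,1,1,1).

From H_k ≅ ker(∂_k) / im(∂_{k+1}) we obtain:

  H_0: rank C_0 − rank ∂_1 = 5 − 4 = 1, and the invariant factors of ∂_1 are all 1, so H_0 ≅ Z.
  H_1: rank ker ∂_1 − rank ∂_2 = (10 − 4) − 6 = 0, and the invariant factors of ∂_2 are all 1, so H_1 ≅ 0.
  H_2: rank ker ∂_2 − rank ∂_3 = (10 − 6) − 4 = 0, and the invariant factors of ∂_3 are all 1, so H_2 ≅ 0.
  H_3: rank ker ∂_3 − rank ∂_4 = (5 − 4) − 0 = 1, and there is no ∂_4, so H_3 ≅ Z.

(K is a triangulation of the 3-sphere S^3.)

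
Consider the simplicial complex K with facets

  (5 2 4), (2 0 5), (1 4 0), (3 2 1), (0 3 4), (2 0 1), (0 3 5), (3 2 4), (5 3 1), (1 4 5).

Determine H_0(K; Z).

K has 6 vertices, 15 edges, 10 triangles.
rank ∂_0 = 0, rank ∂_1 = 5 ⇒ b_0 = 6 − 0 − 5 = 1; all invariant factors of ∂_1 are 1 so no torsion. So H_0 = Z.

H_0 ≅ Z.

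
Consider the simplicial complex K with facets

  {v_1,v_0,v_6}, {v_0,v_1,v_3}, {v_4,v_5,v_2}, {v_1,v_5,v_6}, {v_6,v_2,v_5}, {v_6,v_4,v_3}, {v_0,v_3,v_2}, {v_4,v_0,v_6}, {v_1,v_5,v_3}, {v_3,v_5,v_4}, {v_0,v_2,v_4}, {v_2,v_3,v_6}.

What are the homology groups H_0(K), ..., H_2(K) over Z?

H_0 = Z,  H_1 = Z/2,  H_2 = 0.

Take the total order v_0 < v_1 < v_2 < v_3 < v_4 < v_5 < v_6 on the vertex set. Then K (dimension 2) consists of the simplices:

  0-simplices (7): [v_0], [v_1], [v_2], [v_3], [v_4], [v_5], [v_6]
  1-simplices (18): (18 of them)
  2-simplices (12): (12 of them)

Hence C_0 ≅ Z^7, C_1 ≅ Z^18, C_2 ≅ Z^12.

Boundary ∂_1: C_1 → C_0 sends each edge [p,q] (with p < q) to q − p.
The 7×18 boundary matrix has rank 6 and Smith normal form diag(1,1,1,1,1,1).

The boundary map ∂_2: C_2 → C_1 sends each 2-simplex [p,q,r] to [q,r] − [p,r] + [p,q]. For instance
  ∂[v_2,v_5,v_6] = [v_5,v_6] − [v_2,v_6] + [v_2,v_5],
  ∂[v_0,v_4,v_6] = [v_4,v_6] − [v_0,v_6] + [v_0,v_4].
The 18×12 boundary matrix has rank 12 and Smith normal form diag(1,1,1,1,1,1,1,1,1,1,1,2).

From H_k ≅ ker(∂_k) / im(∂_{k+1}) we obtain:

  H_0: rank C_0 − rank ∂_1 = 7 − 6 = 1, and the invariant factors of ∂_1 are all 1, so H_0 = Z.
  H_1: rank ker ∂_1 − rank ∂_2 = (18 − 6) − 12 = 0, and ∂_2 has invariant factor 2 > 1, so H_1 = Z/2.
  H_2: rank ker ∂_2 − rank ∂_3 = (12 − 12) − 0 = 0, and there is no ∂_3, so H_2 = 0.

As a check, the Euler characteristic is 7 − 18 + 12 = 1, which agrees with 1 − 0 + 0 = 1.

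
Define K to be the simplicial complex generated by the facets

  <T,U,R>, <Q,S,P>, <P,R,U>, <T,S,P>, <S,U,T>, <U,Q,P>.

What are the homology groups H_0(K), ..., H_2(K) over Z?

We work with the vertex ordering P < Q < R < S < T < U. The simplices of K, each written with vertices in increasing order, are:

  0-simplices (6): P, Q, R, S, T, U
  1-simplices (12): PQ, PR, PS, PT, PU, QS, QU, RT, RU, ST, SU, TU
  2-simplices (6): PQS, PQU, PRU, PST, RTU, STU

giving chain groups C_0 ≅ Z^6, C_1 ≅ Z^12, C_2 ≅ Z^6.

Boundary ∂_1: C_1 → C_0 is given by ∂[p,q] = [q] − [p]. For instance
  ∂PQ = Q − P.
This gives a 6×12 integer matrix of rank 5; reducing to Smith normal form yields diagonal entries (1,1,1,1,1).

The boundary map ∂_2: C_2 → C_1 sends each 2-simplex [p,q,r] to [q,r] − [p,r] + [p,q]. For instance
  ∂RTU = TU − RU + RT,
  ∂PRU = RU − PU + PR.
The resulting 12×6 matrix has rank 6, and its Smith normal form has invariant factors (1,1,1,1,1,1).

Now H_k = ker ∂_k / im ∂_{k+1}, so:

  H_0: rank C_0 − rank ∂_1 = 6 − 5 = 1, and the invariant factors of ∂_1 are all 1, so H_0 = Z.
  H_1: rank ker ∂_1 − rank ∂_2 = (12 − 5) − 6 = 1, and the invariant factors of ∂_2 are all 1, so H_1 = Z.
  H_2: rank ker ∂_2 − rank ∂_3 = (6 − 6) − 0 = 0, and there is no ∂_3, so H_2 = 0.

As a check, the Euler characteristic is 6 − 12 + 6 = 0, which agrees with 1 − 1 + 0 = 0.

H_0 ≅ Z,  H_1 ≅ Z,  H_2 = 0.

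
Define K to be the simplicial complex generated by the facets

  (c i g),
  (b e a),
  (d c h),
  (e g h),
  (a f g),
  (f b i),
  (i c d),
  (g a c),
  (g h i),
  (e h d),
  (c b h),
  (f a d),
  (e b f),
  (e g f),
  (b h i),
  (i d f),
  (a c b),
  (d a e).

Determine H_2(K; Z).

We work with the vertex ordering a < b < c < d < e < f < g < h < i. The simplices of K, each written with vertices in increasing order, are:

  0-simplices (9): a, b, c, d, e, f, g, h, i
  1-simplices (27): ab, ac, ad, ae, af, ag, bc, be, bf, bh, bi, cd, cg, ch, ci, de, df, dh, di, ef, eg, eh, fg, fi, gh, gi, hi
  2-simplices (18): abc, abe, acg, ade, adf, afg, bch, bef, bfi, bhi, cdh, cdi, cgi, deh, dfi, efg, egh, ghi

so the chain groups are C_0 ≅ Z^9, C_1 ≅ Z^27, C_2 ≅ Z^18.

The boundary map ∂_1: C_1 → C_0 is given by ∂[p,q] = [q] − [p]. For instance
  ∂ab = b − a.
As a 9×27 matrix over Z this has rank 8, with invariant factors (1,1,1,1,1,1,1,1).

∂_2: C_2 → C_1 sends each 2-simplex [p,q,r] to [q,r] − [p,r] + [p,q]. For instance
  ∂bhi = hi − bi + bh,
  ∂ade = de − ae + ad.
The resulting 27×18 matrix has rank 18, and its Smith normal form has invariant factors (1,1,1,1,1,1,1,1,1,1,1,1,1,1,1,1,1,2).

From H_k ≅ ker(∂_k) / im(∂_{k+1}) we obtain:

  H_2: rank ker ∂_2 − rank ∂_3 = (18 − 18) − 0 = 0, and there is no ∂_3, so H_2 ≅ 0.

H_2 ≅ 0.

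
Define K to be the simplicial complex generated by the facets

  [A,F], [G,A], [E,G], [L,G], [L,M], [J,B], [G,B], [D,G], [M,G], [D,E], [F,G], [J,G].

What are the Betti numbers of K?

Take the total order A < B < D < E < F < G < J < L < M on the vertex set. Then K (dimension 1) consists of the simplices:

  0-simplices (9): A, B, D, E, F, G, J, L, M
  1-simplices (12): AF, AG, BG, BJ, DE, DG, EG, FG, GJ, GL, GM, LM

so the chain groups are C_0 ≅ Z^9, C_1 ≅ Z^12.

Boundary ∂_1: C_1 → C_0 sends each edge [p,q] (with p < q) to q − p.
The 9×12 boundary matrix has rank 8 and Smith normal form diag(1,1,1,1,1,1,1,1).

From H_k ≅ ker(∂_k) / im(∂_{k+1}) we obtain:

  H_0: rank C_0 − rank ∂_1 = 9 − 8 = 1, and the invariant factors of ∂_1 are all 1, so H_0 = Z.
  H_1: rank ker ∂_1 − rank ∂_2 = (12 − 8) − 0 = 4, and there is no ∂_2, so H_1 = Z^4.

(K is a triangulation of a wedge of 4 circles.)

Hence the Betti numbers are b_0 = 1, b_1 = 4.

b_0 = 1, b_1 = 4.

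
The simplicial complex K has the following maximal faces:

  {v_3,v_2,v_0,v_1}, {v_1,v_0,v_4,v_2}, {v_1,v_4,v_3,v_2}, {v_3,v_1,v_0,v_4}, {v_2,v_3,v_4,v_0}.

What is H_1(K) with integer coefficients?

Take the total order v_0 < v_1 < v_2 < v_3 < v_4 on the vertex set. Then K (dimension 3) consists of the simplices:

  0-simplices (5): [v_0], [v_1], [v_2], [v_3], [v_4]
  1-simplices (10): [v_0,v_1], [v_0,v_2], [v_0,v_3], [v_0,v_4], [v_1,v_2], [v_1,v_3], [v_1,v_4], [v_2,v_3], [v_2,v_4], [v_3,v_4]
  2-simplices (10): [v_0,v_1,v_2], [v_0,v_1,v_3], [v_0,v_1,v_4], [v_0,v_2,v_3], [v_0,v_2,v_4], [v_0,v_3,v_4], [v_1,v_2,v_3], [v_1,v_2,v_4], [v_1,v_3,v_4], [v_2,v_3,v_4]
  3-simplices (5): [v_0,v_1,v_2,v_3], [v_0,v_1,v_2,v_4], [v_0,v_1,v_3,v_4], [v_0,v_2,v_3,v_4], [v_1,v_2,v_3,v_4]

giving chain groups C_0 ≅ Z^5, C_1 ≅ Z^10, C_2 ≅ Z^10, C_3 ≅ Z^5.

∂_1: C_1 → C_0 maps an edge to its endpoints' difference, ∂[p,q] = q − p. For instance
  ∂[v_0,v_3] = [v_3] − [v_0].
The resulting 5×10 matrix has rank 4, and its Smith normal form has invariant factors (1,1,1,1).

∂_2: C_2 → C_1 maps a triangle to the signed sum of its edges. For instance
  ∂[v_1,v_2,v_3] = [v_2,v_3] − [v_1,v_3] + [v_1,v_2],
  ∂[v_0,v_2,v_4] = [v_2,v_4] − [v_0,v_4] + [v_0,v_2].
The 10×10 boundary matrix has rank 6 and Smith normal form diag(1,1,1,1,1,1).

∂_3: C_3 → C_2 sends each 3-simplex σ to the alternating sum Σ_i (−1)^i (σ with its i-th vertex removed). For instance
  ∂[v_0,v_1,v_3,v_4] = [v_1,v_3,v_4] − [v_0,v_3,v_4] + [v_0,v_1,v_4] − [v_0,v_1,v_3],
  ∂[v_0,v_1,v_2,v_3] = [v_1,v_2,v_3] − [v_0,v_2,v_3] + [v_0,v_1,v_3] − [v_0,v_1,v_2].
As a 10×5 matrix over Z this has rank 4, with invariant factors (1,1,1,1).

Computing H_k = (kernel of ∂_k) / (image of ∂_{k+1}):

  H_1: rank ker ∂_1 − rank ∂_2 = (10 − 4) − 6 = 0, and the invariant factors of ∂_2 are all 1, so H_1 ≅ 0.

(K is a triangulation of the 3-sphere S^3.)

H_1 ≅ 0.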